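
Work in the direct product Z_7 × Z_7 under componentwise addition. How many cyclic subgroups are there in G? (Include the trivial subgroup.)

Group the elements of G by the cyclic subgroup they generate; each cyclic subgroup of order d accounts for φ(d) elements.
Cyclic subgroups by order — order 1: 1; order 7: 8.
Total: 9.

9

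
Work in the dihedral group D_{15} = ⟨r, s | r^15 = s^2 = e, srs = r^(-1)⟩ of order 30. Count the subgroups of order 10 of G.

3

|G| = 30 and 10 | 30, so subgroups of order 10 are possible by Lagrange.
The subgroups of order 10 are: {e, r^3, r^6, r^9, r^12, rs, r^4s, r^7s, r^10s, r^13s}; {e, r^3, r^6, r^9, r^12, r^2s, r^5s, r^8s, r^11s, r^14s}; {e, r^3, r^6, r^9, r^12, s, r^3s, r^6s, r^9s, r^12s}.
So G has 3 subgroups of order 10.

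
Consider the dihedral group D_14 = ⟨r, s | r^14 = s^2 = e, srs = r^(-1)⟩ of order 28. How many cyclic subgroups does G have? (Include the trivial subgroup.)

A cyclic subgroup of order d is generated by each of its φ(d) elements of order d, so the cyclic subgroups of order d number (#elements of order d)/φ(d).
Cyclic subgroups by order — order 1: 1; order 2: 15; order 7: 1; order 14: 1.
Total: 18.

18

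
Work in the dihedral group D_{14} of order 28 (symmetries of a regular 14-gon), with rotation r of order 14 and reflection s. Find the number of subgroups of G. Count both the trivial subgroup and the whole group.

28

|G| = 28, so by Lagrange every subgroup order divides 28. Divisors: 1, 2, 4, 7, 14, 28.
Subgroups by order — order 1: 1; order 2: 15; order 4: 7; order 7: 1; order 14: 3; order 28: 1.
Total: 1 + 15 + 7 + 1 + 3 + 1 = 28.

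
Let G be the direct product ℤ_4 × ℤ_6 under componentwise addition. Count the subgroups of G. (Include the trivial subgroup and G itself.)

16

|G| = 24, so by Lagrange every subgroup order divides 24. Divisors: 1, 2, 3, 4, 6, 8, 12, 24.
Subgroups by order — order 1: 1; order 2: 3; order 3: 1; order 4: 3; order 6: 3; order 8: 1; order 12: 3; order 24: 1.
Total: 1 + 3 + 1 + 3 + 3 + 1 + 3 + 1 = 16.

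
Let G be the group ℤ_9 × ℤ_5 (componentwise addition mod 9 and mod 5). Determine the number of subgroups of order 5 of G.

1

|G| = 45 and 5 | 45, so subgroups of order 5 are possible by Lagrange.
The subgroups of order 5 are: {(0,0), (0,1), (0,2), (0,3), (0,4)}.
So G has 1 subgroup of order 5.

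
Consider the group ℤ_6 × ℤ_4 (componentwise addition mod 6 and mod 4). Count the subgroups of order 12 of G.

|G| = 24 and 12 | 24, so subgroups of order 12 are possible by Lagrange.
The subgroups of order 12 are: {(0,0), (0,1), (0,2), (0,3), (2,0), (2,1), (2,2), (2,3), (4,0), (4,1), (4,2), (4,3)}; {(0,0), (0,2), (1,0), (1,2), (2,0), (2,2), (3,0), (3,2), (4,0), (4,2), (5,0), (5,2)}; {(0,0), (0,2), (1,1), (1,3), (2,0), (2,2), (3,1), (3,3), (4,0), (4,2), (5,1), (5,3)}.
So G has 3 subgroups of order 12.

3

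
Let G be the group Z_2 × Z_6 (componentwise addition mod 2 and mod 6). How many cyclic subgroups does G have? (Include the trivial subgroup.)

A cyclic subgroup of order d is generated by each of its φ(d) elements of order d, so the cyclic subgroups of order d number (#elements of order d)/φ(d).
Cyclic subgroups by order — order 1: 1; order 2: 3; order 3: 1; order 6: 3.
Total: 8.

8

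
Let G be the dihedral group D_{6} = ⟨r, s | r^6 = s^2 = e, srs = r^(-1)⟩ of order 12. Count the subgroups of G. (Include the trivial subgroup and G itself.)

16

|G| = 12, so by Lagrange every subgroup order divides 12. Divisors: 1, 2, 3, 4, 6, 12.
Subgroups by order — order 1: 1; order 2: 7; order 3: 1; order 4: 3; order 6: 3; order 12: 1.
Total: 1 + 7 + 1 + 3 + 3 + 1 = 16.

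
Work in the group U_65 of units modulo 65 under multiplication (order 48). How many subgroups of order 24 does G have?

3

|G| = 48 and 24 | 48, so subgroups of order 24 are possible by Lagrange.
The subgroups of order 24 are: {1, 4, 6, 9, 11, 14, 16, 19, 21, 24, 29, 31, 34, 36, 41, 44, 46, 49, 51, 54, 56, 59, 61, 64}; {1, 3, 4, 9, 12, 14, 16, 17, 22, 23, 27, 29, 36, 38, 42, 43, 48, 49, 51, 53, 56, 61, 62, 64}; {1, 2, 4, 7, 8, 9, 14, 16, 18, 28, 29, 32, 33, 36, 37, 47, 49, 51, 56, 57, 58, 61, 63, 64}.
So G has 3 subgroups of order 24.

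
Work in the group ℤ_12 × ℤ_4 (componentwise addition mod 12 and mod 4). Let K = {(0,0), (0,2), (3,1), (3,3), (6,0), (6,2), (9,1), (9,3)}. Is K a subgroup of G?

Yes

|K| = 8 divides |G| = 48, consistent with Lagrange.
K contains the identity, every element's inverse is in K, and K is closed under +: it is a subgroup.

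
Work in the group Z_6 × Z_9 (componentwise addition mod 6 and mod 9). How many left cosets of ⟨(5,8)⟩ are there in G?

|⟨(5,8)⟩| = 18 and |G| = 54.
By Lagrange, [G : H] = |G|/|H| = 54/18 = 3.

3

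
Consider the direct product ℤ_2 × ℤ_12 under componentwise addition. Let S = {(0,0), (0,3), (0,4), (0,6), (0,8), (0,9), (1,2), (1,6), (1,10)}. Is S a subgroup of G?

No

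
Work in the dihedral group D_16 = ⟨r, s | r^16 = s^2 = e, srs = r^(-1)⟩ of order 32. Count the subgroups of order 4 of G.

9

|G| = 32 and 4 | 32, so subgroups of order 4 are possible by Lagrange.
The subgroups of order 4 are: {e, r^8, r^2s, r^10s}; {e, r^8, r^3s, r^11s}; {e, r^4, r^8, r^12}; {e, r^8, r^4s, r^12s}; … (9 in all).
So G has 9 subgroups of order 4.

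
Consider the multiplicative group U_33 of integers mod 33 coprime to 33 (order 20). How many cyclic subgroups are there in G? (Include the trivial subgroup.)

Each element a generates a cyclic subgroup ⟨a⟩; distinct elements may generate the same one (a cyclic group of order d has φ(d) generators).
Cyclic subgroups by order — order 1: 1; order 2: 3; order 5: 1; order 10: 3.
Total: 8.

8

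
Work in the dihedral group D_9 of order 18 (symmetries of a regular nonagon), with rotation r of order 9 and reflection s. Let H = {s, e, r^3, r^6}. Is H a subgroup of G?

|H| = 4 does not divide |G| = 18, so by Lagrange H is not a subgroup.

No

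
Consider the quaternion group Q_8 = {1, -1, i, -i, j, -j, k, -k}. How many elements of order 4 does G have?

The elements of order 4 are: i, -i, j, -j, k, -k.
That's 6.

6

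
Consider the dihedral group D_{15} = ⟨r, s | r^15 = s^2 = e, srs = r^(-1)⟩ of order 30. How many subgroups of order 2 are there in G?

15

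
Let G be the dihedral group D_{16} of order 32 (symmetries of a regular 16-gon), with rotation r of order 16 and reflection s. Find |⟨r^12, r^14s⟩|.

8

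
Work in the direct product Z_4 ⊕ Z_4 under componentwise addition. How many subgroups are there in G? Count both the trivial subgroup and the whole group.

15

|G| = 16, so by Lagrange every subgroup order divides 16. Divisors: 1, 2, 4, 8, 16.
Subgroups by order — order 1: 1; order 2: 3; order 4: 7; order 8: 3; order 16: 1.
Total: 1 + 3 + 7 + 3 + 1 = 15.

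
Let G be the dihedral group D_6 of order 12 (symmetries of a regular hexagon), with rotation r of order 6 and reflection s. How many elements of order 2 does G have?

7

The elements of order 2 are: r^3, s, rs, r^2s, r^3s, r^4s, r^5s.
That's 7.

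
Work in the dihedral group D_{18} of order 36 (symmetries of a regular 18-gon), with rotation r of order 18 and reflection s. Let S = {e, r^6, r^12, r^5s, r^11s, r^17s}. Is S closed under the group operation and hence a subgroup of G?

Yes

|S| = 6 divides |G| = 36, consistent with Lagrange.
S contains the identity, every element's inverse is in S, and S is closed under ·: it is a subgroup.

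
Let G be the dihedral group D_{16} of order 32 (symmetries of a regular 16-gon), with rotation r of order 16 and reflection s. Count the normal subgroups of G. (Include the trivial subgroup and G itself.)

G has 36 subgroups. Checking conjugation-invariance by order — order 1: 1/1 normal; order 2: 1/17 normal; order 4: 1/9 normal; order 8: 1/5 normal; order 16: 3/3 normal; order 32: 1/1 normal.
Total normal subgroups: 8.

8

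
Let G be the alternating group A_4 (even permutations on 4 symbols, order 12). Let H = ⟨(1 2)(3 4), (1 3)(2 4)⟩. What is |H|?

|⟨(1 2)(3 4)⟩| = 2 and |⟨(1 3)(2 4)⟩| = 2, so |H| is a multiple of lcm(2, 2) = 2 and divides |G| = 12.
Closing under the operation: H = {e, (1 2)(3 4), (1 3)(2 4), (1 4)(2 3)}, so |H| = 4.

4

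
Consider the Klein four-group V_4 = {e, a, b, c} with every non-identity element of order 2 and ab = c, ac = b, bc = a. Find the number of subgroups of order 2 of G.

3

|G| = 4 and 2 | 4, so subgroups of order 2 are possible by Lagrange.
The subgroups of order 2 are: {e, a}; {e, b}; {e, c}.
So G has 3 subgroups of order 2.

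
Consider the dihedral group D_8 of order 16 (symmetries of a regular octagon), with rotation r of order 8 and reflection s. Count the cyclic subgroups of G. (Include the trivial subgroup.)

Group the elements of G by the cyclic subgroup they generate; each cyclic subgroup of order d accounts for φ(d) elements.
Cyclic subgroups by order — order 1: 1; order 2: 9; order 4: 1; order 8: 1.
Total: 12.

12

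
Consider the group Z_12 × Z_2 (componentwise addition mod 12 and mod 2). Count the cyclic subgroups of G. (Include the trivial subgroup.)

12

Group the elements of G by the cyclic subgroup they generate; each cyclic subgroup of order d accounts for φ(d) elements.
Cyclic subgroups by order — order 1: 1; order 2: 3; order 3: 1; order 4: 2; order 6: 3; order 12: 2.
Total: 12.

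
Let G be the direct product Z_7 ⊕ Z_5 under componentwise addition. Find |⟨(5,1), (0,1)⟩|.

|⟨(5,1)⟩| = 35 and |⟨(0,1)⟩| = 5, so |H| is a multiple of lcm(35, 5) = 35 and divides |G| = 35.
Closing {(5,1), (0,1)} under the group operation gives all of G, so |H| = 35.

35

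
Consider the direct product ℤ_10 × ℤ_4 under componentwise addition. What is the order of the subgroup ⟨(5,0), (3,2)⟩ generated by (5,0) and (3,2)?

20

|⟨(5,0)⟩| = 2 and |⟨(3,2)⟩| = 10, so |H| is a multiple of lcm(2, 10) = 10 and divides |G| = 40.
Closing under the operation: H = {(0,0), (0,2), (1,0), (1,2), (2,0), (2,2), (3,0), (3,2), (4,0), (4,2), (5,0), (5,2), (6,0), (6,2), (7,0), (7,2), (8,0), (8,2), (9,0), (9,2)}, so |H| = 20.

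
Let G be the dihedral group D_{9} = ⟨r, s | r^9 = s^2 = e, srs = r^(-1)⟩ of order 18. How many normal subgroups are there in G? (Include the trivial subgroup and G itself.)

4

G has 16 subgroups. Checking conjugation-invariance by order — order 1: 1/1 normal; order 2: 0/9 normal; order 3: 1/1 normal; order 6: 0/3 normal; order 9: 1/1 normal; order 18: 1/1 normal.
Total normal subgroups: 4.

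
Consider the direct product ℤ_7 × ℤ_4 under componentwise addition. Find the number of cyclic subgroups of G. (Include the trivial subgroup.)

6

A cyclic subgroup of order d is generated by each of its φ(d) elements of order d, so the cyclic subgroups of order d number (#elements of order d)/φ(d).
Cyclic subgroups by order — order 1: 1; order 2: 1; order 4: 1; order 7: 1; order 14: 1; order 28: 1.
Total: 6.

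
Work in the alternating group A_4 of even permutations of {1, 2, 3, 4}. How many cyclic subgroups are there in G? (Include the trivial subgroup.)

8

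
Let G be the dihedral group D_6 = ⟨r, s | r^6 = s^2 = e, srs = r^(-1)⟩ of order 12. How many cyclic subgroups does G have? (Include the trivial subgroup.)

10

Group the elements of G by the cyclic subgroup they generate; each cyclic subgroup of order d accounts for φ(d) elements.
Cyclic subgroups by order — order 1: 1; order 2: 7; order 3: 1; order 6: 1.
Total: 10.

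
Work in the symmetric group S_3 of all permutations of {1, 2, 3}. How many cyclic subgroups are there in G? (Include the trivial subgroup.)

5

A cyclic subgroup of order d is generated by each of its φ(d) elements of order d, so the cyclic subgroups of order d number (#elements of order d)/φ(d).
Cyclic subgroups by order — order 1: 1; order 2: 3; order 3: 1.
Total: 5.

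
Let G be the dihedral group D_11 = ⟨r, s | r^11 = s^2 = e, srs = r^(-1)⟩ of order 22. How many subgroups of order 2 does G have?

|G| = 22 and 2 | 22, so subgroups of order 2 are possible by Lagrange.
The subgroups of order 2 are: {e, r^10s}; {e, r^2s}; {e, r^3s}; {e, r^4s}; … (11 in all).
So G has 11 subgroups of order 2.

11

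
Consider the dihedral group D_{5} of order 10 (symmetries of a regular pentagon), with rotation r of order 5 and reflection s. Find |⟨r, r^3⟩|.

5

|⟨r⟩| = 5 and |⟨r^3⟩| = 5, so |H| is a multiple of lcm(5, 5) = 5 and divides |G| = 10.
Closing under the operation: H = {e, r, r^2, r^3, r^4}, so |H| = 5.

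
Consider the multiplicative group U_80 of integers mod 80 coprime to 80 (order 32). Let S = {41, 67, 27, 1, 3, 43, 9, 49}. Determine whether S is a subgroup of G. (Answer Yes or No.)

Yes

|S| = 8 divides |G| = 32, consistent with Lagrange.
S contains the identity, every element's inverse is in S, and S is closed under ·: it is a subgroup.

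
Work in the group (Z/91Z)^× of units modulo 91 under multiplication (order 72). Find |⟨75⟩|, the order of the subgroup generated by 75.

6

Compute successive powers of 75 mod 91: 75, 74, 90, 16, 17, 1; 75^6 ≡ 1 (mod 91).
So |⟨75⟩| = 6.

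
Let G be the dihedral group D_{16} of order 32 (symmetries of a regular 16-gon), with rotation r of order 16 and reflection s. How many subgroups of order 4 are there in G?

|G| = 32 and 4 | 32, so subgroups of order 4 are possible by Lagrange.
The subgroups of order 4 are: {e, r^8, r^2s, r^10s}; {e, r^8, r^3s, r^11s}; {e, r^4, r^8, r^12}; {e, r^8, r^4s, r^12s}; … (9 in all).
So G has 9 subgroups of order 4.

9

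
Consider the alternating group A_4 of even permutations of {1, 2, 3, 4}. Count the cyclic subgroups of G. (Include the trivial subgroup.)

Group the elements of G by the cyclic subgroup they generate; each cyclic subgroup of order d accounts for φ(d) elements.
Cyclic subgroups by order — order 1: 1; order 2: 3; order 3: 4.
Total: 8.

8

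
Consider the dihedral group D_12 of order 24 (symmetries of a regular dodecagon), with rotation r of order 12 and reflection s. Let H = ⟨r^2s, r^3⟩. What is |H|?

|⟨r^2s⟩| = 2 and |⟨r^3⟩| = 4, so |H| is a multiple of lcm(2, 4) = 4 and divides |G| = 24.
Closing under the operation: H = {e, r^3, r^6, r^9, r^2s, r^5s, r^8s, r^11s}, so |H| = 8.

8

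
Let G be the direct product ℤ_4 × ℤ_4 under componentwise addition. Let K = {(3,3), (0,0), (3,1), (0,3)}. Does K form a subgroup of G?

No

(3,1) ∈ K but its inverse (1,3) ∉ K, so K is not a subgroup.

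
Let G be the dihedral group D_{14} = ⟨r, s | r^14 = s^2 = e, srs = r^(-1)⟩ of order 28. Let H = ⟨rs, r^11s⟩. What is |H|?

|⟨rs⟩| = 2 and |⟨r^11s⟩| = 2, so |H| is a multiple of lcm(2, 2) = 2 and divides |G| = 28.
Closing under the operation: H = {e, r^2, r^4, r^6, r^8, r^10, r^12, rs, r^3s, r^5s, r^7s, r^9s, r^11s, r^13s}, so |H| = 14.

14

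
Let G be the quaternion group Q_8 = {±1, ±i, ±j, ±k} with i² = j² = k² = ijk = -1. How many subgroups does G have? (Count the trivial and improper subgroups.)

|G| = 8, so by Lagrange every subgroup order divides 8. Divisors: 1, 2, 4, 8.
Subgroups by order — order 1: 1; order 2: 1; order 4: 3; order 8: 1.
Total: 1 + 1 + 3 + 1 = 6.

6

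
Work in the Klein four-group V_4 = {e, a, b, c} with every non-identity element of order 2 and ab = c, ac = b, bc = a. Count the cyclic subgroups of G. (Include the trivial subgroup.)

4

A cyclic subgroup of order d is generated by each of its φ(d) elements of order d, so the cyclic subgroups of order d number (#elements of order d)/φ(d).
Cyclic subgroups by order — order 1: 1; order 2: 3.
Total: 4.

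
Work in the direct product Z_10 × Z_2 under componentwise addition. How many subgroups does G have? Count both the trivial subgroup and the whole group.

10

|G| = 20, so by Lagrange every subgroup order divides 20. Divisors: 1, 2, 4, 5, 10, 20.
Subgroups by order — order 1: 1; order 2: 3; order 4: 1; order 5: 1; order 10: 3; order 20: 1.
Total: 1 + 3 + 1 + 1 + 3 + 1 = 10.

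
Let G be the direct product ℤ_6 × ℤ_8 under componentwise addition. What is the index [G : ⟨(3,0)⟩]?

24

|⟨(3,0)⟩| = 2 and |G| = 48.
By Lagrange, [G : H] = |G|/|H| = 48/2 = 24.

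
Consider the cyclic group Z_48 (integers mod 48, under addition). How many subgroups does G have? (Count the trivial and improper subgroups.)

10

Subgroups of the cyclic group Z_48 correspond bijectively to divisors of 48.
Divisors of 48: 1, 2, 3, 4, 6, 8, 12, 16, 24, 48.
So Z_48 has 10 subgroups.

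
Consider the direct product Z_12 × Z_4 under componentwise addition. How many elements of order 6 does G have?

An element (a,b) has order lcm(ord(a), ord(b)); count pairs with lcm equal to 6.
Enumerating gives 6 such elements.

6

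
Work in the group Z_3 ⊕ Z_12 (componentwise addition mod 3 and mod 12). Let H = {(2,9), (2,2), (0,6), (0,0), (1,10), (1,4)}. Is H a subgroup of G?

(2,9) ∈ H but its inverse (1,3) ∉ H, so H is not a subgroup.

No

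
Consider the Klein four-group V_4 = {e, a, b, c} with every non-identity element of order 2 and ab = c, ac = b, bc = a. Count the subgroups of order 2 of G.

3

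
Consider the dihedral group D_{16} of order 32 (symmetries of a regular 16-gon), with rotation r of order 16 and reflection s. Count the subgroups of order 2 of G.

|G| = 32 and 2 | 32, so subgroups of order 2 are possible by Lagrange.
The subgroups of order 2 are: {e, r^10s}; {e, r^11s}; {e, r^12s}; {e, r^13s}; … (17 in all).
So G has 17 subgroups of order 2.

17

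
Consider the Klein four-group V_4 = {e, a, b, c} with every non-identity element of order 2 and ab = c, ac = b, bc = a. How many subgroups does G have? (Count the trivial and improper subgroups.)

5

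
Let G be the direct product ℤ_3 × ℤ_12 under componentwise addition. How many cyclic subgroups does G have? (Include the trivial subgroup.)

15

Each element a generates a cyclic subgroup ⟨a⟩; distinct elements may generate the same one (a cyclic group of order d has φ(d) generators).
Cyclic subgroups by order — order 1: 1; order 2: 1; order 3: 4; order 4: 1; order 6: 4; order 12: 4.
Total: 15.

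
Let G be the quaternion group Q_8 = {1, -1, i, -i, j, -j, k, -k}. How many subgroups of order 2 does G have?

|G| = 8 and 2 | 8, so subgroups of order 2 are possible by Lagrange.
The subgroups of order 2 are: {1, -1}.
So G has 1 subgroup of order 2.

1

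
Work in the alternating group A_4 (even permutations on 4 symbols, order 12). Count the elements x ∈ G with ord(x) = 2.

3

The elements of order 2 are: (1 2)(3 4), (1 3)(2 4), (1 4)(2 3).
That's 3.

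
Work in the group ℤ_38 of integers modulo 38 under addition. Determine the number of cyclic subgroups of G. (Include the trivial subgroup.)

4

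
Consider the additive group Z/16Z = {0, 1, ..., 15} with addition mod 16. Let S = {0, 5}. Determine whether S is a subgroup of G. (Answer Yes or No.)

No

5 ∈ S but its inverse 11 ∉ S, so S is not a subgroup.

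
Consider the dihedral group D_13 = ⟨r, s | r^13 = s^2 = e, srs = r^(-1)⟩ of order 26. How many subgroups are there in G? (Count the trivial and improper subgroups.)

16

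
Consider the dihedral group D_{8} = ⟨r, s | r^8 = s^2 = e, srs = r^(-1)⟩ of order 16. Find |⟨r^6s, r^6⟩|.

8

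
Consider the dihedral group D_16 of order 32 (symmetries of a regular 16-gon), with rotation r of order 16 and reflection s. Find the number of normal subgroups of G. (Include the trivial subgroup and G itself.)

G has 36 subgroups. Checking conjugation-invariance by order — order 1: 1/1 normal; order 2: 1/17 normal; order 4: 1/9 normal; order 8: 1/5 normal; order 16: 3/3 normal; order 32: 1/1 normal.
Total normal subgroups: 8.

8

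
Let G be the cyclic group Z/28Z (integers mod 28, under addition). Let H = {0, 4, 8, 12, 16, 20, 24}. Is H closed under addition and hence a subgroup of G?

|H| = 7 divides |G| = 28, consistent with Lagrange.
H contains the identity, every element's inverse is in H, and H is closed under +: it is a subgroup.
In fact H = ⟨16⟩.

Yes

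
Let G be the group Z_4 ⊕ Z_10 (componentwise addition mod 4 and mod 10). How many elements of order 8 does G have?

An element (a,b) has order lcm(ord(a), ord(b)); count pairs with lcm equal to 8.
Enumerating gives 0 such elements.

0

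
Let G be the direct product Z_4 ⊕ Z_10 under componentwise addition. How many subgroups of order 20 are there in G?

|G| = 40 and 20 | 40, so subgroups of order 20 are possible by Lagrange.
The subgroups of order 20 are: {(0,0), (0,1), (0,2), (0,3), (0,4), (0,5), (0,6), (0,7), (0,8), (0,9), (2,0), (2,1), (2,2), (2,3), (2,4), (2,5), (2,6), (2,7), (2,8), (2,9)}; {(0,0), (0,2), (0,4), (0,6), (0,8), (1,0), (1,2), (1,4), (1,6), (1,8), (2,0), (2,2), (2,4), (2,6), (2,8), (3,0), (3,2), (3,4), (3,6), (3,8)}; {(0,0), (0,2), (0,4), (0,6), (0,8), (1,1), (1,3), (1,5), (1,7), (1,9), (2,0), (2,2), (2,4), (2,6), (2,8), (3,1), (3,3), (3,5), (3,7), (3,9)}.
So G has 3 subgroups of order 20.

3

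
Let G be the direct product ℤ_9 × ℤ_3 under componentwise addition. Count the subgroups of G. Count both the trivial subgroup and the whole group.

10

|G| = 27, so by Lagrange every subgroup order divides 27. Divisors: 1, 3, 9, 27.
Subgroups by order — order 1: 1; order 3: 4; order 9: 4; order 27: 1.
Total: 1 + 4 + 4 + 1 = 10.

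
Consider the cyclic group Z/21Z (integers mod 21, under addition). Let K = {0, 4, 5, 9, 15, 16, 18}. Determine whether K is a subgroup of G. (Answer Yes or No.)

18 ∈ K but its inverse 3 ∉ K, so K is not a subgroup.

No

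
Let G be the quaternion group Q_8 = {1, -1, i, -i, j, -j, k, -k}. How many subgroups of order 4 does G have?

3

|G| = 8 and 4 | 8, so subgroups of order 4 are possible by Lagrange.
The subgroups of order 4 are: {1, -1, i, -i}; {1, -1, j, -j}; {1, -1, k, -k}.
So G has 3 subgroups of order 4.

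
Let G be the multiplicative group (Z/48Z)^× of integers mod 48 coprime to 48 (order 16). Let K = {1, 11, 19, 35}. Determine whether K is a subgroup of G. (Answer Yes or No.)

No

19 ∈ K but its inverse 43 ∉ K, so K is not a subgroup.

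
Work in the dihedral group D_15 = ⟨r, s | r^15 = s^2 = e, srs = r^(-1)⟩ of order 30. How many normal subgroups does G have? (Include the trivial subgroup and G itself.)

G has 28 subgroups. Checking conjugation-invariance by order — order 1: 1/1 normal; order 2: 0/15 normal; order 3: 1/1 normal; order 5: 1/1 normal; order 6: 0/5 normal; order 10: 0/3 normal; order 15: 1/1 normal; order 30: 1/1 normal.
Total normal subgroups: 5.

5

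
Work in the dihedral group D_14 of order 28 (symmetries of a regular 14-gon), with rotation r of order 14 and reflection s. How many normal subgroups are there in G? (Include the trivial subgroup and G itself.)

G has 28 subgroups. Checking conjugation-invariance by order — order 1: 1/1 normal; order 2: 1/15 normal; order 4: 0/7 normal; order 7: 1/1 normal; order 14: 3/3 normal; order 28: 1/1 normal.
Total normal subgroups: 7.

7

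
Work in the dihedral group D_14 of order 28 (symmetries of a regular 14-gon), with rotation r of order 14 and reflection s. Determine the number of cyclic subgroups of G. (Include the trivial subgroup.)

18

A cyclic subgroup of order d is generated by each of its φ(d) elements of order d, so the cyclic subgroups of order d number (#elements of order d)/φ(d).
Cyclic subgroups by order — order 1: 1; order 2: 15; order 7: 1; order 14: 1.
Total: 18.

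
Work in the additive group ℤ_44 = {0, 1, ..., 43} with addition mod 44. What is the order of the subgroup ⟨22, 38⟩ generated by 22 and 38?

|⟨22⟩| = 2 and |⟨38⟩| = 22, so |H| is a multiple of lcm(2, 22) = 22 and divides |G| = 44.
Closing under the operation: H = {0, 2, 4, 6, 8, 10, 12, 14, 16, 18, 20, 22, 24, 26, 28, 30, 32, 34, 36, 38, 40, 42}, so |H| = 22.

22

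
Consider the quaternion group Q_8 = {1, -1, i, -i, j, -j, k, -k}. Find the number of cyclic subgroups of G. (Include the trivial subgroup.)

Each element a generates a cyclic subgroup ⟨a⟩; distinct elements may generate the same one (a cyclic group of order d has φ(d) generators).
Cyclic subgroups by order — order 1: 1; order 2: 1; order 4: 3.
Total: 5.

5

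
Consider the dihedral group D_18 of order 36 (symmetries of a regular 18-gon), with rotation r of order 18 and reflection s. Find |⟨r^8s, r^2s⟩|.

6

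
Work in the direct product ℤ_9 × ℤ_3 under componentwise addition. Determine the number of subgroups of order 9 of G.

4

|G| = 27 and 9 | 27, so subgroups of order 9 are possible by Lagrange.
The subgroups of order 9 are: {(0,0), (0,1), (0,2), (3,0), (3,1), (3,2), (6,0), (6,1), (6,2)}; {(0,0), (1,0), (2,0), (3,0), (4,0), (5,0), (6,0), (7,0), (8,0)}; {(0,0), (1,1), (2,2), (3,0), (4,1), (5,2), (6,0), (7,1), (8,2)}; {(0,0), (1,2), (2,1), (3,0), (4,2), (5,1), (6,0), (7,2), (8,1)}.
So G has 4 subgroups of order 9.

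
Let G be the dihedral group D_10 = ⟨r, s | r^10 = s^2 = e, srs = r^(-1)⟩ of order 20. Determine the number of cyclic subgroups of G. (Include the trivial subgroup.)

Each element a generates a cyclic subgroup ⟨a⟩; distinct elements may generate the same one (a cyclic group of order d has φ(d) generators).
Cyclic subgroups by order — order 1: 1; order 2: 11; order 5: 1; order 10: 1.
Total: 14.

14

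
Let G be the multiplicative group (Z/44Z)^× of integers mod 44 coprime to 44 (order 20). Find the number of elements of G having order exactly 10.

12

Enumerating element orders in G gives 12 elements of order 10.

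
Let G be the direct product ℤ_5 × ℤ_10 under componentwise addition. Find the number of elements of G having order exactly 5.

An element (a,b) has order lcm(ord(a), ord(b)); count pairs with lcm equal to 5.
Enumerating gives 24 such elements.

24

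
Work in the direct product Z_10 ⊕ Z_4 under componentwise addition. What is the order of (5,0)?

The order of (5,0) in Z_10 × Z_4 is lcm(ord(5) in Z_10, ord(0) in Z_4).
ord(5) = 2 and ord(0) = 1, so |⟨(5,0)⟩| = lcm(2, 1) = 2.

2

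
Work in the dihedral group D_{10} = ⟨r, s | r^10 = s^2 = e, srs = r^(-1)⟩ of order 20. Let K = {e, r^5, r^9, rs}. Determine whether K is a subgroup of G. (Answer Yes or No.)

r^9 ∈ K but its inverse r ∉ K, so K is not a subgroup.

No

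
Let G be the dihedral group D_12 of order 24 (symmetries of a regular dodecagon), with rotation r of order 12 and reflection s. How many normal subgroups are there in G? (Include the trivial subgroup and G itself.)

9

G has 34 subgroups. Checking conjugation-invariance by order — order 1: 1/1 normal; order 2: 1/13 normal; order 3: 1/1 normal; order 4: 1/7 normal; order 6: 1/5 normal; order 8: 0/3 normal; order 12: 3/3 normal; order 24: 1/1 normal.
Total normal subgroups: 9.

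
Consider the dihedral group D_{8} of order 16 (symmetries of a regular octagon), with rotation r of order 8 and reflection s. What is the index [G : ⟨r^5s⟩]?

8

|⟨r^5s⟩| = 2 and |G| = 16.
By Lagrange, [G : H] = |G|/|H| = 16/2 = 8.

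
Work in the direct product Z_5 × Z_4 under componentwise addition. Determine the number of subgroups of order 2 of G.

1

|G| = 20 and 2 | 20, so subgroups of order 2 are possible by Lagrange.
The subgroups of order 2 are: {(0,0), (0,2)}.
So G has 1 subgroup of order 2.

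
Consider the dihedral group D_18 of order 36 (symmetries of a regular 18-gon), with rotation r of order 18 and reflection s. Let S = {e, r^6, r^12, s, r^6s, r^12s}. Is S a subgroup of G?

|S| = 6 divides |G| = 36, consistent with Lagrange.
S contains the identity, every element's inverse is in S, and S is closed under ·: it is a subgroup.

Yes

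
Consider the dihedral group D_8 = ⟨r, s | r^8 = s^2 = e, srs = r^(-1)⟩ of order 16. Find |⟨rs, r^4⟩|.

|⟨rs⟩| = 2 and |⟨r^4⟩| = 2, so |H| is a multiple of lcm(2, 2) = 2 and divides |G| = 16.
Closing under the operation: H = {e, r^4, rs, r^5s}, so |H| = 4.

4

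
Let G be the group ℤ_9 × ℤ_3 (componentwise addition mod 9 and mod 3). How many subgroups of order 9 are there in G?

4

|G| = 27 and 9 | 27, so subgroups of order 9 are possible by Lagrange.
The subgroups of order 9 are: {(0,0), (0,1), (0,2), (3,0), (3,1), (3,2), (6,0), (6,1), (6,2)}; {(0,0), (1,0), (2,0), (3,0), (4,0), (5,0), (6,0), (7,0), (8,0)}; {(0,0), (1,1), (2,2), (3,0), (4,1), (5,2), (6,0), (7,1), (8,2)}; {(0,0), (1,2), (2,1), (3,0), (4,2), (5,1), (6,0), (7,2), (8,1)}.
So G has 4 subgroups of order 9.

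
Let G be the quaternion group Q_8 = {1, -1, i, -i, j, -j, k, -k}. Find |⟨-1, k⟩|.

4

|⟨-1⟩| = 2 and |⟨k⟩| = 4, so |H| is a multiple of lcm(2, 4) = 4 and divides |G| = 8.
Closing under the operation: H = {1, -1, k, -k}, so |H| = 4.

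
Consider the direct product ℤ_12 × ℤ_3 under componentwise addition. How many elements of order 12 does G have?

An element (a,b) has order lcm(ord(a), ord(b)); count pairs with lcm equal to 12.
Enumerating gives 16 such elements.

16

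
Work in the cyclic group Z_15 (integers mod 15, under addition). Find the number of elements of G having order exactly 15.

In a cyclic group of order 15, the number of elements of order d (for d | 15) is φ(d).
φ(15) = 8.

8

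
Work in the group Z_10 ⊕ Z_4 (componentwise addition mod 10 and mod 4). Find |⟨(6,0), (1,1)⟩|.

|⟨(6,0)⟩| = 5 and |⟨(1,1)⟩| = 20, so |H| is a multiple of lcm(5, 20) = 20 and divides |G| = 40.
Closing under the operation: H = {(0,0), (0,2), (1,1), (1,3), (2,0), (2,2), (3,1), (3,3), (4,0), (4,2), (5,1), (5,3), (6,0), (6,2), (7,1), (7,3), (8,0), (8,2), (9,1), (9,3)}, so |H| = 20.

20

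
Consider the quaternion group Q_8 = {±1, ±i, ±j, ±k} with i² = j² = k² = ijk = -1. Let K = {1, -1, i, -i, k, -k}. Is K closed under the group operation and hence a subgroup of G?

|K| = 6 does not divide |G| = 8, so by Lagrange K is not a subgroup.

No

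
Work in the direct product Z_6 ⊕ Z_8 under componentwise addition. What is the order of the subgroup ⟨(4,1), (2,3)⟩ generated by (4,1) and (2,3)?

|⟨(4,1)⟩| = 24 and |⟨(2,3)⟩| = 24, so |H| is a multiple of lcm(24, 24) = 24 and divides |G| = 48.
Closing under the operation: H = {(0,0), (0,1), (0,2), (0,3), (0,4), (0,5), (0,6), (0,7), (2,0), (2,1), (2,2), (2,3), (2,4), (2,5), (2,6), (2,7), (4,0), (4,1), (4,2), (4,3), (4,4), (4,5), (4,6), (4,7)}, so |H| = 24.

24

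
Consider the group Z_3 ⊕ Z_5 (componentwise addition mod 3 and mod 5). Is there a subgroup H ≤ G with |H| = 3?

Yes

3 | 15. A subgroup of order 3 is {(0,0), (1,0), (2,0)}.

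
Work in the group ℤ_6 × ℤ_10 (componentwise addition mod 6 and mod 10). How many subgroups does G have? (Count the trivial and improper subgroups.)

20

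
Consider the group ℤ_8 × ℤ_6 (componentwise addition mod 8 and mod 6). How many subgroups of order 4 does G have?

3

|G| = 48 and 4 | 48, so subgroups of order 4 are possible by Lagrange.
The subgroups of order 4 are: {(0,0), (0,3), (4,0), (4,3)}; {(0,0), (2,0), (4,0), (6,0)}; {(0,0), (2,3), (4,0), (6,3)}.
So G has 3 subgroups of order 4.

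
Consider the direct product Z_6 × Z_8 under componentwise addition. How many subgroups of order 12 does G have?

|G| = 48 and 12 | 48, so subgroups of order 12 are possible by Lagrange.
The subgroups of order 12 are: {(0,0), (0,2), (0,4), (0,6), (2,0), (2,2), (2,4), (2,6), (4,0), (4,2), (4,4), (4,6)}; {(0,0), (0,4), (1,0), (1,4), (2,0), (2,4), (3,0), (3,4), (4,0), (4,4), (5,0), (5,4)}; {(0,0), (0,4), (1,2), (1,6), (2,0), (2,4), (3,2), (3,6), (4,0), (4,4), (5,2), (5,6)}.
So G has 3 subgroups of order 12.

3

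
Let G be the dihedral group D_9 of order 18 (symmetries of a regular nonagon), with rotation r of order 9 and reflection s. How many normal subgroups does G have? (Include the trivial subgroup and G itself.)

4

G has 16 subgroups. Checking conjugation-invariance by order — order 1: 1/1 normal; order 2: 0/9 normal; order 3: 1/1 normal; order 6: 0/3 normal; order 9: 1/1 normal; order 18: 1/1 normal.
Total normal subgroups: 4.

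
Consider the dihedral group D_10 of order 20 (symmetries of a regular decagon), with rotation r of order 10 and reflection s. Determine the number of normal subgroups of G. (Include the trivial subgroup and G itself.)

7

G has 22 subgroups. Checking conjugation-invariance by order — order 1: 1/1 normal; order 2: 1/11 normal; order 4: 0/5 normal; order 5: 1/1 normal; order 10: 3/3 normal; order 20: 1/1 normal.
Total normal subgroups: 7.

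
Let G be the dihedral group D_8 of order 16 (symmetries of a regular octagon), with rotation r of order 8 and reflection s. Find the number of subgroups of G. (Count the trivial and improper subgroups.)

19

|G| = 16, so by Lagrange every subgroup order divides 16. Divisors: 1, 2, 4, 8, 16.
Subgroups by order — order 1: 1; order 2: 9; order 4: 5; order 8: 3; order 16: 1.
Total: 1 + 9 + 5 + 3 + 1 = 19.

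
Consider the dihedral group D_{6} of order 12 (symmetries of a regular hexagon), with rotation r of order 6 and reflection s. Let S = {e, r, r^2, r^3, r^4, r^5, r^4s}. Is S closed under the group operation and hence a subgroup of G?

|S| = 7 does not divide |G| = 12, so by Lagrange S is not a subgroup.

No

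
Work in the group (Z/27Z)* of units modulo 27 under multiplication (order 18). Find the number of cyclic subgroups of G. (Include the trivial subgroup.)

Group the elements of G by the cyclic subgroup they generate; each cyclic subgroup of order d accounts for φ(d) elements.
Cyclic subgroups by order — order 1: 1; order 2: 1; order 3: 1; order 6: 1; order 9: 1; order 18: 1.
Total: 6.

6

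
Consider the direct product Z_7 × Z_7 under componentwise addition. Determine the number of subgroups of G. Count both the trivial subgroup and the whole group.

|G| = 49, so by Lagrange every subgroup order divides 49. Divisors: 1, 7, 49.
Subgroups by order — order 1: 1; order 7: 8; order 49: 1.
Total: 1 + 8 + 1 = 10.

10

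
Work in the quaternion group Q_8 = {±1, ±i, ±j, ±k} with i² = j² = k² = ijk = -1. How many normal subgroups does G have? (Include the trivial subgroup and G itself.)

6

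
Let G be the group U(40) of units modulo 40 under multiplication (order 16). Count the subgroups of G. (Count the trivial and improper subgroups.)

27

|G| = 16, so by Lagrange every subgroup order divides 16. Divisors: 1, 2, 4, 8, 16.
Subgroups by order — order 1: 1; order 2: 7; order 4: 11; order 8: 7; order 16: 1.
Total: 1 + 7 + 11 + 7 + 1 = 27.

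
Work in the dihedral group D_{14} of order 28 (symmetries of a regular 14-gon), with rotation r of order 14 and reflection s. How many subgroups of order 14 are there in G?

3

|G| = 28 and 14 | 28, so subgroups of order 14 are possible by Lagrange.
The subgroups of order 14 are: {e, r, r^2, r^3, r^4, r^5, r^6, r^7, r^8, r^9, r^10, r^11, r^12, r^13}; {e, r^2, r^4, r^6, r^8, r^10, r^12, s, r^2s, r^4s, r^6s, r^8s, r^10s, r^12s}; {e, r^2, r^4, r^6, r^8, r^10, r^12, rs, r^3s, r^5s, r^7s, r^9s, r^11s, r^13s}.
So G has 3 subgroups of order 14.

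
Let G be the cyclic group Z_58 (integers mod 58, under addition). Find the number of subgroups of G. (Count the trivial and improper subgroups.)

4

A cyclic group of order 58 has exactly one subgroup for each divisor of 58.
Divisors of 58: 1, 2, 29, 58.
So Z_58 has 4 subgroups.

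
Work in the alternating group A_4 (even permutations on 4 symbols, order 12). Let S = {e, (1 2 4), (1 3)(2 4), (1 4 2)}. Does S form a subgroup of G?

Closure fails: (1 2 4) ∘ (1 3)(2 4) = (1 3 2) ∉ S. So S is not a subgroup.

No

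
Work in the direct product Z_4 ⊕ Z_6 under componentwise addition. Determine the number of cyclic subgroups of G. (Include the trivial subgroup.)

12

A cyclic subgroup of order d is generated by each of its φ(d) elements of order d, so the cyclic subgroups of order d number (#elements of order d)/φ(d).
Cyclic subgroups by order — order 1: 1; order 2: 3; order 3: 1; order 4: 2; order 6: 3; order 12: 2.
Total: 12.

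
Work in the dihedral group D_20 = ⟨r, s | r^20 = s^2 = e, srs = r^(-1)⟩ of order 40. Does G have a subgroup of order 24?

24 does not divide |G| = 40, so by Lagrange no subgroup of order 24 exists.

No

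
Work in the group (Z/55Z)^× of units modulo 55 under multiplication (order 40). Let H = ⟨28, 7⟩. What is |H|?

|⟨28⟩| = 20 and |⟨7⟩| = 20, so |H| is a multiple of lcm(20, 20) = 20 and divides |G| = 40.
Closing under the operation: H = {1, 2, 4, 7, 8, 9, 13, 14, 16, 17, 18, 26, 28, 31, 32, 34, 36, 43, 49, 52}, so |H| = 20.

20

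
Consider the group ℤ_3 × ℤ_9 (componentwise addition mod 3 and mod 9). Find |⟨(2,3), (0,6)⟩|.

9

|⟨(2,3)⟩| = 3 and |⟨(0,6)⟩| = 3, so |H| is a multiple of lcm(3, 3) = 3 and divides |G| = 27.
Closing under the operation: H = {(0,0), (0,3), (0,6), (1,0), (1,3), (1,6), (2,0), (2,3), (2,6)}, so |H| = 9.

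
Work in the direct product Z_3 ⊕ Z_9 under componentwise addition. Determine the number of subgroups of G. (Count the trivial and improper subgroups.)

10

|G| = 27, so by Lagrange every subgroup order divides 27. Divisors: 1, 3, 9, 27.
Subgroups by order — order 1: 1; order 3: 4; order 9: 4; order 27: 1.
Total: 1 + 4 + 4 + 1 = 10.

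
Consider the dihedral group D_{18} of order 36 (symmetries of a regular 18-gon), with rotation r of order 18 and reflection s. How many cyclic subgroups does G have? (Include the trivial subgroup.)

24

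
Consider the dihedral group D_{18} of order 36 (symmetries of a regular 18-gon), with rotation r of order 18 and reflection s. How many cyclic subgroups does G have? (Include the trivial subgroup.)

24

Group the elements of G by the cyclic subgroup they generate; each cyclic subgroup of order d accounts for φ(d) elements.
Cyclic subgroups by order — order 1: 1; order 2: 19; order 3: 1; order 6: 1; order 9: 1; order 18: 1.
Total: 24.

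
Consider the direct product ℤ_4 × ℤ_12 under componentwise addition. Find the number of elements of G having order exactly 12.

24

An element (a,b) has order lcm(ord(a), ord(b)); count pairs with lcm equal to 12.
Enumerating gives 24 such elements.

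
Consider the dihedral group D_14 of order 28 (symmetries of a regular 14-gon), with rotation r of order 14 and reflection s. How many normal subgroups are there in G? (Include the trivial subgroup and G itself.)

7

G has 28 subgroups. Checking conjugation-invariance by order — order 1: 1/1 normal; order 2: 1/15 normal; order 4: 0/7 normal; order 7: 1/1 normal; order 14: 3/3 normal; order 28: 1/1 normal.
Total normal subgroups: 7.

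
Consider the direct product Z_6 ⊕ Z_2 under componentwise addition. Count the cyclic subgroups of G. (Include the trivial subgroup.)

A cyclic subgroup of order d is generated by each of its φ(d) elements of order d, so the cyclic subgroups of order d number (#elements of order d)/φ(d).
Cyclic subgroups by order — order 1: 1; order 2: 3; order 3: 1; order 6: 3.
Total: 8.

8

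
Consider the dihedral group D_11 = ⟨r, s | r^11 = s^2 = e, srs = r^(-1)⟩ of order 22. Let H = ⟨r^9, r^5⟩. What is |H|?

|⟨r^9⟩| = 11 and |⟨r^5⟩| = 11, so |H| is a multiple of lcm(11, 11) = 11 and divides |G| = 22.
Closing under the operation: H = {e, r, r^2, r^3, r^4, r^5, r^6, r^7, r^8, r^9, r^10}, so |H| = 11.

11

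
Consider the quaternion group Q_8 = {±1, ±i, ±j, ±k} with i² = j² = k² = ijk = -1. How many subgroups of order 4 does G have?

|G| = 8 and 4 | 8, so subgroups of order 4 are possible by Lagrange.
The subgroups of order 4 are: {1, -1, i, -i}; {1, -1, j, -j}; {1, -1, k, -k}.
So G has 3 subgroups of order 4.

3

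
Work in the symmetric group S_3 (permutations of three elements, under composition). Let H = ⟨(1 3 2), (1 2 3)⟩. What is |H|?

|⟨(1 3 2)⟩| = 3 and |⟨(1 2 3)⟩| = 3, so |H| is a multiple of lcm(3, 3) = 3 and divides |G| = 6.
Closing under the operation: H = {e, (1 2 3), (1 3 2)}, so |H| = 3.

3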